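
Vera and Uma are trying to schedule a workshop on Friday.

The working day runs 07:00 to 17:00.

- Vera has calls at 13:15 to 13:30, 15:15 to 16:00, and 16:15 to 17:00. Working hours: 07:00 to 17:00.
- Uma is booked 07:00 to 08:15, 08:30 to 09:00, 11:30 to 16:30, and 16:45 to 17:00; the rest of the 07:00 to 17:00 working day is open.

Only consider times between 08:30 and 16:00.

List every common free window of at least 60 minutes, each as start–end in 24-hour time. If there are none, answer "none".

09:00–11:30

Vera free within 07:00–17:00: 07:00–13:15, 13:30–15:15, 16:00–16:15.
Uma free within 07:00–17:00: 08:15–08:30, 09:00–11:30, 16:30–16:45.
Vera ∩ Uma: 08:15–08:30, 09:00–11:30.
Restricted to 08:30–16:00: 09:00–11:30.
Windows ≥ 60 min: 09:00–11:30.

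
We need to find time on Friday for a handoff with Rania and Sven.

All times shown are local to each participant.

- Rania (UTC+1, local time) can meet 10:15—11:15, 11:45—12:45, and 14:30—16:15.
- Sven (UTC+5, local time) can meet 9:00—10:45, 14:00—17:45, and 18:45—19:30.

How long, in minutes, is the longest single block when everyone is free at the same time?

60 minutes

Rania → UTC: 09:15–10:15, 10:45–11:45, 13:30–15:15.
Sven → UTC: 04:00–05:45, 09:00–12:45, 13:45–14:30.
Rania ∩ Sven: 09:15–10:15, 10:45–11:45, 13:45–14:30.
Common window lengths: 60, 60, 45 min; longest is 60.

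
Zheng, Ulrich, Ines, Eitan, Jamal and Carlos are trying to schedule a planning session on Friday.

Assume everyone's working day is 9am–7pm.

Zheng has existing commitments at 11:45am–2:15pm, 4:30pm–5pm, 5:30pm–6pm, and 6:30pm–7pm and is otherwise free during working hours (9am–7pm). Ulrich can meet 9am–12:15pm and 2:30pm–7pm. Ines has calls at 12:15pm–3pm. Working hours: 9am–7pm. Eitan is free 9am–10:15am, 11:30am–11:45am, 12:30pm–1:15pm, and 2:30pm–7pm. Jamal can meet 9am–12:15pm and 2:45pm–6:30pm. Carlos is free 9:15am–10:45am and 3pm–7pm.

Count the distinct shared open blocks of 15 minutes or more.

Zheng free within 09:00–19:00: 09:00–11:45, 14:15–16:30, 17:00–17:30, 18:00–18:30.
Ines free within 09:00–19:00: 09:00–12:15, 15:00–19:00.
Zheng ∩ Ulrich: 09:00–11:45, 14:30–16:30, 17:00–17:30, 18:00–18:30.
Zheng ∩ Ulrich ∩ Ines: 09:00–11:45, 15:00–16:30, 17:00–17:30, 18:00–18:30.
Zheng ∩ Ulrich ∩ Ines ∩ Eitan: 09:00–10:15, 11:30–11:45, 15:00–16:30, 17:00–17:30, 18:00–18:30.
Zheng ∩ Ulrich ∩ Ines ∩ Eitan ∩ Jamal: 09:00–10:15, 11:30–11:45, 15:00–16:30, 17:00–17:30, 18:00–18:30.
Zheng ∩ Ulrich ∩ Ines ∩ Eitan ∩ Jamal ∩ Carlos: 09:15–10:15, 15:00–16:30, 17:00–17:30, 18:00–18:30.
Windows ≥ 15 min: 09:15–10:15, 15:00–16:30, 17:00–17:30, 18:00–18:30.
That's 4 windows.

4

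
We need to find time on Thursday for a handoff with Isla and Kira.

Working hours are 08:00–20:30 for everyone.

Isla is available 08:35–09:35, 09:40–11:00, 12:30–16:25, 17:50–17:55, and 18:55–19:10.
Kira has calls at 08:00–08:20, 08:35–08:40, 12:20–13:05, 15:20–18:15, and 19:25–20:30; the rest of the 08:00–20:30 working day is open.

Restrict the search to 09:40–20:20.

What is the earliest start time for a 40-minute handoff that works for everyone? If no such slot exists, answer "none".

09:40

Kira free within 08:00–20:30: 08:20–08:35, 08:40–12:20, 13:05–15:20, 18:15–19:25.
Isla ∩ Kira: 08:40–09:35, 09:40–11:00, 13:05–15:20, 18:55–19:10.
Restricted to 09:40–20:20: 09:40–11:00, 13:05–15:20, 18:55–19:10.
Windows ≥ 40 min: 09:40–11:00, 13:05–15:20.
Earliest such window starts at 09:40.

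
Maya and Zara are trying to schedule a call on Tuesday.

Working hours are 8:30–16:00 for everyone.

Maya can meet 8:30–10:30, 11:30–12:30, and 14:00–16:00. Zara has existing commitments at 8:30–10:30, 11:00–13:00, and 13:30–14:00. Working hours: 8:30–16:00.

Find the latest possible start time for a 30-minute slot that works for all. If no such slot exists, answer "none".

15:30

Zara free within 08:30–16:00: 10:30–11:00, 13:00–13:30, 14:00–16:00.
Maya ∩ Zara: 14:00–16:00.
Windows ≥ 30 min: 14:00–16:00.
Latest start in the last window 14:00–16:00 is 16:00 − 30 min = 15:30.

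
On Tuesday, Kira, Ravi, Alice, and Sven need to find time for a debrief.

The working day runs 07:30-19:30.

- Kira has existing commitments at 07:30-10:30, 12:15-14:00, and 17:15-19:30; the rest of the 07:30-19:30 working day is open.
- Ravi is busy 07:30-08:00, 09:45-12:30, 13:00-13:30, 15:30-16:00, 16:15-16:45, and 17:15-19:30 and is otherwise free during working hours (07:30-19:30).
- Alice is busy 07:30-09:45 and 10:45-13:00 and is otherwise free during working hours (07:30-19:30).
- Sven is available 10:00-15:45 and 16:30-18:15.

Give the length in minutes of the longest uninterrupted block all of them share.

Kira free within 07:30–19:30: 10:30–12:15, 14:00–17:15.
Ravi free within 07:30–19:30: 08:00–09:45, 12:30–13:00, 13:30–15:30, 16:00–16:15, 16:45–17:15.
Alice free within 07:30–19:30: 09:45–10:45, 13:00–19:30.
Kira ∩ Ravi: 14:00–15:30, 16:00–16:15, 16:45–17:15.
Kira ∩ Ravi ∩ Alice: 14:00–15:30, 16:00–16:15, 16:45–17:15.
Kira ∩ Ravi ∩ Alice ∩ Sven: 14:00–15:30, 16:45–17:15.
Common window lengths: 90, 30 min; longest is 90.

90 minutes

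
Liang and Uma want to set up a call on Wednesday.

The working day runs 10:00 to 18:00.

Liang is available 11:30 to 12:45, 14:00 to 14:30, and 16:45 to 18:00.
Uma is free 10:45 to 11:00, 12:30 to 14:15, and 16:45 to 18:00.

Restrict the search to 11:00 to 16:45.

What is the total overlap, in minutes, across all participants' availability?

Liang ∩ Uma: 12:30–12:45, 14:00–14:15, 16:45–18:00.
Restricted to 11:00–16:45: 12:30–12:45, 14:00–14:15.
Total common minutes: 15 + 15 = 30.

30 minutes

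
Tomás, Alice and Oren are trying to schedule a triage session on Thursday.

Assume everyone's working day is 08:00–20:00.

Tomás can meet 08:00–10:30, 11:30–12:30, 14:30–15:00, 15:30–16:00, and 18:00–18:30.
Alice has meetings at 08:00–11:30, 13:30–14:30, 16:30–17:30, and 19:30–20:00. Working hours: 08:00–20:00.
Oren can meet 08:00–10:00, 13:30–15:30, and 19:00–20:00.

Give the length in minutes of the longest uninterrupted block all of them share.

Alice free within 08:00–20:00: 11:30–13:30, 14:30–16:30, 17:30–19:30.
Tomás ∩ Alice: 11:30–12:30, 14:30–15:00, 15:30–16:00, 18:00–18:30.
Tomás ∩ Alice ∩ Oren: 14:30–15:00.
Single common window of 30 minutes.

30 minutes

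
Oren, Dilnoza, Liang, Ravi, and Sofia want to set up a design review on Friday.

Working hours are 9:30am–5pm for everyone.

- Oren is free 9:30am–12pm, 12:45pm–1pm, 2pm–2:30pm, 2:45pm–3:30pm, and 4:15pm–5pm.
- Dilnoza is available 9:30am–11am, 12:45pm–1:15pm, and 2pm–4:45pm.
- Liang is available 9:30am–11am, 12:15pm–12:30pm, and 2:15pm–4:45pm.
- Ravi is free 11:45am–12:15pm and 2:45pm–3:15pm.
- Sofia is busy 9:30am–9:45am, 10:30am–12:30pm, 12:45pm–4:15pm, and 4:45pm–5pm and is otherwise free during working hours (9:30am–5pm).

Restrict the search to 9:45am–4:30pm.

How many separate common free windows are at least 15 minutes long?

Sofia free within 09:30–17:00: 09:45–10:30, 12:30–12:45, 16:15–16:45.
Oren ∩ Dilnoza: 09:30–11:00, 12:45–13:00, 14:00–14:30, 14:45–15:30, 16:15–16:45.
Oren ∩ Dilnoza ∩ Liang: 09:30–11:00, 14:15–14:30, 14:45–15:30, 16:15–16:45.
Oren ∩ Dilnoza ∩ Liang ∩ Ravi: 14:45–15:15.
Oren ∩ Dilnoza ∩ Liang ∩ Ravi ∩ Sofia: (none).
Restricted to 09:45–16:30: (none).
Windows ≥ 15 min: (none).
That's 0 windows.

0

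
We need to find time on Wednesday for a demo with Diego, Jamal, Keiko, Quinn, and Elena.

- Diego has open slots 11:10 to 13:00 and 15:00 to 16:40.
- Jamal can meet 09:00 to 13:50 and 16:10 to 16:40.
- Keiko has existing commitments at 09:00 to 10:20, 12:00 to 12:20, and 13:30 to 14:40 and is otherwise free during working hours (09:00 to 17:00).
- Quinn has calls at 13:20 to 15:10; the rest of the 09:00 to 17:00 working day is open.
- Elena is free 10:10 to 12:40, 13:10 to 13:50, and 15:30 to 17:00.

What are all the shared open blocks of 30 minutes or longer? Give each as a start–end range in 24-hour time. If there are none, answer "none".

Keiko free within 09:00–17:00: 10:20–12:00, 12:20–13:30, 14:40–17:00.
Quinn free within 09:00–17:00: 09:00–13:20, 15:10–17:00.
Diego ∩ Jamal: 11:10–13:00, 16:10–16:40.
Diego ∩ Jamal ∩ Keiko: 11:10–12:00, 12:20–13:00, 16:10–16:40.
Diego ∩ Jamal ∩ Keiko ∩ Quinn: 11:10–12:00, 12:20–13:00, 16:10–16:40.
Diego ∩ Jamal ∩ Keiko ∩ Quinn ∩ Elena: 11:10–12:00, 12:20–12:40, 16:10–16:40.
Windows ≥ 30 min: 11:10–12:00, 16:10–16:40.

11:10–12:00, 16:10–16:40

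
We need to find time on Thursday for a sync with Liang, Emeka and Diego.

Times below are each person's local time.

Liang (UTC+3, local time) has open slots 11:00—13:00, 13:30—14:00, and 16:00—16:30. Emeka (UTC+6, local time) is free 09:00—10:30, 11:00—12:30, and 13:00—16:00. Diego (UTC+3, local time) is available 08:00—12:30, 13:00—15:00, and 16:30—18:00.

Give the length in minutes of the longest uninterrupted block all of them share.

Liang → UTC: 08:00–10:00, 10:30–11:00, 13:00–13:30.
Emeka → UTC: 03:00–04:30, 05:00–06:30, 07:00–10:00.
Diego → UTC: 05:00–09:30, 10:00–12:00, 13:30–15:00.
Liang ∩ Emeka: 08:00–10:00.
Liang ∩ Emeka ∩ Diego: 08:00–09:30.
Single common window of 90 minutes.

90 minutes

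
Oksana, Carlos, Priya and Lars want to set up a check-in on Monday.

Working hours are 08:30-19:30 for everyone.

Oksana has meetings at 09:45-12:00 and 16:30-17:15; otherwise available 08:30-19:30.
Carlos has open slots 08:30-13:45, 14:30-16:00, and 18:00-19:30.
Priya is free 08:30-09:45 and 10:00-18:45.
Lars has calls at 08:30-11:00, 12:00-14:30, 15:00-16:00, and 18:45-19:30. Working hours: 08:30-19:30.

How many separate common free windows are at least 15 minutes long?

Oksana free within 08:30–19:30: 08:30–09:45, 12:00–16:30, 17:15–19:30.
Lars free within 08:30–19:30: 11:00–12:00, 14:30–15:00, 16:00–18:45.
Oksana ∩ Carlos: 08:30–09:45, 12:00–13:45, 14:30–16:00, 18:00–19:30.
Oksana ∩ Carlos ∩ Priya: 08:30–09:45, 12:00–13:45, 14:30–16:00, 18:00–18:45.
Oksana ∩ Carlos ∩ Priya ∩ Lars: 14:30–15:00, 18:00–18:45.
Windows ≥ 15 min: 14:30–15:00, 18:00–18:45.
That's 2 windows.

2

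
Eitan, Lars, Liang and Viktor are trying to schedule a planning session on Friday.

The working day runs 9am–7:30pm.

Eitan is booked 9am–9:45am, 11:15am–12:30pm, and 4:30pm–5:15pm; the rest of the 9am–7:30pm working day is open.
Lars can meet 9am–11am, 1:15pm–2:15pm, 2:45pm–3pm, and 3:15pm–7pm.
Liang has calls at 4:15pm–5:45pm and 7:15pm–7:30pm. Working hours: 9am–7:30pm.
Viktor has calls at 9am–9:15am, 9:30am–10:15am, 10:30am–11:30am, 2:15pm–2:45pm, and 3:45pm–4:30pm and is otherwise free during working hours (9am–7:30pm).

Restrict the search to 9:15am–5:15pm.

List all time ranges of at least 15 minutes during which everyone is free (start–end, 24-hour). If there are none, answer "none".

Eitan free within 09:00–19:30: 09:45–11:15, 12:30–16:30, 17:15–19:30.
Liang free within 09:00–19:30: 09:00–16:15, 17:45–19:15.
Viktor free within 09:00–19:30: 09:15–09:30, 10:15–10:30, 11:30–14:15, 14:45–15:45, 16:30–19:30.
Eitan ∩ Lars: 09:45–11:00, 13:15–14:15, 14:45–15:00, 15:15–16:30, 17:15–19:00.
Eitan ∩ Lars ∩ Liang: 09:45–11:00, 13:15–14:15, 14:45–15:00, 15:15–16:15, 17:45–19:00.
Eitan ∩ Lars ∩ Liang ∩ Viktor: 10:15–10:30, 13:15–14:15, 14:45–15:00, 15:15–15:45, 17:45–19:00.
Restricted to 09:15–17:15: 10:15–10:30, 13:15–14:15, 14:45–15:00, 15:15–15:45.
Windows ≥ 15 min: 10:15–10:30, 13:15–14:15, 14:45–15:00, 15:15–15:45.

10:15–10:30, 13:15–14:15, 14:45–15:00, 15:15–15:45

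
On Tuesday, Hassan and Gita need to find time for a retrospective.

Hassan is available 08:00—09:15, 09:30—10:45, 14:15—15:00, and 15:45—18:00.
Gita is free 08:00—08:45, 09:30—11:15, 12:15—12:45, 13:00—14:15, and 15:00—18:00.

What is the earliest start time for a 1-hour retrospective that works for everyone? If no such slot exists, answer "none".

09:30

Hassan ∩ Gita: 08:00–08:45, 09:30–10:45, 15:45–18:00.
Windows ≥ 60 min: 09:30–10:45, 15:45–18:00.
Earliest such window starts at 09:30.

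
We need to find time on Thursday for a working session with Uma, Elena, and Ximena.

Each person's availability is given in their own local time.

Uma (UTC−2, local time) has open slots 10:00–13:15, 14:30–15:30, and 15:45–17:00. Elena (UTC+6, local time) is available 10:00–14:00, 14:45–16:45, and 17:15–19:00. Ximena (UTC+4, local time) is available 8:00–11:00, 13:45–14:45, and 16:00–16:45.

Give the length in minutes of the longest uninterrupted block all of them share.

45 minutes

Uma → UTC: 12:00–15:15, 16:30–17:30, 17:45–19:00.
Elena → UTC: 04:00–08:00, 08:45–10:45, 11:15–13:00.
Ximena → UTC: 04:00–07:00, 09:45–10:45, 12:00–12:45.
Uma ∩ Elena: 12:00–13:00.
Uma ∩ Elena ∩ Ximena: 12:00–12:45.
Single common window of 45 minutes.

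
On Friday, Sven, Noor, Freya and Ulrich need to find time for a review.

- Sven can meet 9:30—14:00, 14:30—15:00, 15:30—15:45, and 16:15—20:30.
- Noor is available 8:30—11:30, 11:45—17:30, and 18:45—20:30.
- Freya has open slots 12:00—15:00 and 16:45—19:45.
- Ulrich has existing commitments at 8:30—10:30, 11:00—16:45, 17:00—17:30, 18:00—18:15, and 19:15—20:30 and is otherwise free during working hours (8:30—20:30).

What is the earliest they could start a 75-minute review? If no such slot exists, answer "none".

Ulrich free within 08:30–20:30: 10:30–11:00, 16:45–17:00, 17:30–18:00, 18:15–19:15.
Sven ∩ Noor: 09:30–11:30, 11:45–14:00, 14:30–15:00, 15:30–15:45, 16:15–17:30, 18:45–20:30.
Sven ∩ Noor ∩ Freya: 12:00–14:00, 14:30–15:00, 16:45–17:30, 18:45–19:45.
Sven ∩ Noor ∩ Freya ∩ Ulrich: 16:45–17:00, 18:45–19:15.
Windows ≥ 75 min: (none).

none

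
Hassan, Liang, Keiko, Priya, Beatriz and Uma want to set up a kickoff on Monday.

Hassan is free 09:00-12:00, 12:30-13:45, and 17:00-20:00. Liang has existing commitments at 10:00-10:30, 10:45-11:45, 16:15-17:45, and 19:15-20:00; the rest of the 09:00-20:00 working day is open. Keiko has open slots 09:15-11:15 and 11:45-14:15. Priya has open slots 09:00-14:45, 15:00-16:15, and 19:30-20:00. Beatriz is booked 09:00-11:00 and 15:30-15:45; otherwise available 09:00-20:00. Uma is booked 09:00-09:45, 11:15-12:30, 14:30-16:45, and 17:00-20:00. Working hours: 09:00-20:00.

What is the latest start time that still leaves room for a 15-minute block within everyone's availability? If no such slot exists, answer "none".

13:30

Liang free within 09:00–20:00: 09:00–10:00, 10:30–10:45, 11:45–16:15, 17:45–19:15.
Beatriz free within 09:00–20:00: 11:00–15:30, 15:45–20:00.
Uma free within 09:00–20:00: 09:45–11:15, 12:30–14:30, 16:45–17:00.
Hassan ∩ Liang: 09:00–10:00, 10:30–10:45, 11:45–12:00, 12:30–13:45, 17:45–19:15.
Hassan ∩ Liang ∩ Keiko: 09:15–10:00, 10:30–10:45, 11:45–12:00, 12:30–13:45.
Hassan ∩ Liang ∩ Keiko ∩ Priya: 09:15–10:00, 10:30–10:45, 11:45–12:00, 12:30–13:45.
Hassan ∩ Liang ∩ Keiko ∩ Priya ∩ Beatriz: 11:45–12:00, 12:30–13:45.
Hassan ∩ Liang ∩ Keiko ∩ Priya ∩ Beatriz ∩ Uma: 12:30–13:45.
Windows ≥ 15 min: 12:30–13:45.
Latest start in the last window 12:30–13:45 is 13:45 − 15 min = 13:30.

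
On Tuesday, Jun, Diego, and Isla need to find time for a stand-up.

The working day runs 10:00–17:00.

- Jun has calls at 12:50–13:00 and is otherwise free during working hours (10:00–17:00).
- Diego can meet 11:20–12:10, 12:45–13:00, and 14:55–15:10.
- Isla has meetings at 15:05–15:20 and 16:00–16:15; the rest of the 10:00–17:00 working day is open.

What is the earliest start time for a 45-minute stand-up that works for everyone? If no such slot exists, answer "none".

Jun free within 10:00–17:00: 10:00–12:50, 13:00–17:00.
Isla free within 10:00–17:00: 10:00–15:05, 15:20–16:00, 16:15–17:00.
Jun ∩ Diego: 11:20–12:10, 12:45–12:50, 14:55–15:10.
Jun ∩ Diego ∩ Isla: 11:20–12:10, 12:45–12:50, 14:55–15:05.
Windows ≥ 45 min: 11:20–12:10.
Earliest such window starts at 11:20.

11:20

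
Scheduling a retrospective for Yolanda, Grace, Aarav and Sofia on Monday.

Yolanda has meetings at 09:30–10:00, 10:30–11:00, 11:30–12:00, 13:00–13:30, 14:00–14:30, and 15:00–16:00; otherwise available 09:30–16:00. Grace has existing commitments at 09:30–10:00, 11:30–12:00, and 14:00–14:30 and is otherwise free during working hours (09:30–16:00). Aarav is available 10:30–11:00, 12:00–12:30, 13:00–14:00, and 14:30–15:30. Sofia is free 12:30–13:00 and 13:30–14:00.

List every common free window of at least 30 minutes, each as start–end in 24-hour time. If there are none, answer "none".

Yolanda free within 09:30–16:00: 10:00–10:30, 11:00–11:30, 12:00–13:00, 13:30–14:00, 14:30–15:00.
Grace free within 09:30–16:00: 10:00–11:30, 12:00–14:00, 14:30–16:00.
Yolanda ∩ Grace: 10:00–10:30, 11:00–11:30, 12:00–13:00, 13:30–14:00, 14:30–15:00.
Yolanda ∩ Grace ∩ Aarav: 12:00–12:30, 13:30–14:00, 14:30–15:00.
Yolanda ∩ Grace ∩ Aarav ∩ Sofia: 13:30–14:00.
Windows ≥ 30 min: 13:30–14:00.

13:30–14:00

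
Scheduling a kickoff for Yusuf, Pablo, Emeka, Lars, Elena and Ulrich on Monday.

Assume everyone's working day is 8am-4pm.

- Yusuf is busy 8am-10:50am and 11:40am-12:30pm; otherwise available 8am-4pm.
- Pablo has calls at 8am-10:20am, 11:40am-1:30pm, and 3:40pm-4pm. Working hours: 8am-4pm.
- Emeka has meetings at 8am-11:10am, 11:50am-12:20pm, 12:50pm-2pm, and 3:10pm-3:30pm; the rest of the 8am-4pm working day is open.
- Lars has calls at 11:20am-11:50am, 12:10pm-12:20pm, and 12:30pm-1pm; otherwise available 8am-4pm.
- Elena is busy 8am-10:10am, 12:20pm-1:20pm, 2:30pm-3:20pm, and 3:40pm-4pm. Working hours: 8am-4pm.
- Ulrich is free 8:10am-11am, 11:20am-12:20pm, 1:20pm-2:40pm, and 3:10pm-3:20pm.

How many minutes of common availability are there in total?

Yusuf free within 08:00–16:00: 10:50–11:40, 12:30–16:00.
Pablo free within 08:00–16:00: 10:20–11:40, 13:30–15:40.
Emeka free within 08:00–16:00: 11:10–11:50, 12:20–12:50, 14:00–15:10, 15:30–16:00.
Lars free within 08:00–16:00: 08:00–11:20, 11:50–12:10, 12:20–12:30, 13:00–16:00.
Elena free within 08:00–16:00: 10:10–12:20, 13:20–14:30, 15:20–15:40.
Yusuf ∩ Pablo: 10:50–11:40, 13:30–15:40.
Yusuf ∩ Pablo ∩ Emeka: 11:10–11:40, 14:00–15:10, 15:30–15:40.
Yusuf ∩ Pablo ∩ Emeka ∩ Lars: 11:10–11:20, 14:00–15:10, 15:30–15:40.
Yusuf ∩ Pablo ∩ Emeka ∩ Lars ∩ Elena: 11:10–11:20, 14:00–14:30, 15:30–15:40.
Yusuf ∩ Pablo ∩ Emeka ∩ Lars ∩ Elena ∩ Ulrich: 14:00–14:30.
Total common minutes: 30.

30 minutes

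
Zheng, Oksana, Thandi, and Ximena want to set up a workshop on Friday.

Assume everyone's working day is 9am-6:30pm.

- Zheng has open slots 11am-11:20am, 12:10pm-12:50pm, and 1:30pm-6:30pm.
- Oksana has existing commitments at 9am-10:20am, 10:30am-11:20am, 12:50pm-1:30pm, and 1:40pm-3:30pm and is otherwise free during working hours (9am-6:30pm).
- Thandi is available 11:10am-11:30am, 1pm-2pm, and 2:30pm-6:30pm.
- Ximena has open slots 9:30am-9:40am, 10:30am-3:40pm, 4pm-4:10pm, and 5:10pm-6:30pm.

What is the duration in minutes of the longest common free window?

80 minutes

Oksana free within 09:00–18:30: 10:20–10:30, 11:20–12:50, 13:30–13:40, 15:30–18:30.
Zheng ∩ Oksana: 12:10–12:50, 13:30–13:40, 15:30–18:30.
Zheng ∩ Oksana ∩ Thandi: 13:30–13:40, 15:30–18:30.
Zheng ∩ Oksana ∩ Thandi ∩ Ximena: 13:30–13:40, 15:30–15:40, 16:00–16:10, 17:10–18:30.
Common window lengths: 10, 10, 10, 80 min; longest is 80.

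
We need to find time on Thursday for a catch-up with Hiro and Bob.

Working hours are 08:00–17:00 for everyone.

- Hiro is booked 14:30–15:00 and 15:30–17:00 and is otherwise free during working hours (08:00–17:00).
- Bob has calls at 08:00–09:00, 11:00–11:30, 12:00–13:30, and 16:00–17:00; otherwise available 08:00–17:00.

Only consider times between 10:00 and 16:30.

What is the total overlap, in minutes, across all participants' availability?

180 minutes

Hiro free within 08:00–17:00: 08:00–14:30, 15:00–15:30.
Bob free within 08:00–17:00: 09:00–11:00, 11:30–12:00, 13:30–16:00.
Hiro ∩ Bob: 09:00–11:00, 11:30–12:00, 13:30–14:30, 15:00–15:30.
Restricted to 10:00–16:30: 10:00–11:00, 11:30–12:00, 13:30–14:30, 15:00–15:30.
Total common minutes: 60 + 30 + 60 + 30 = 180.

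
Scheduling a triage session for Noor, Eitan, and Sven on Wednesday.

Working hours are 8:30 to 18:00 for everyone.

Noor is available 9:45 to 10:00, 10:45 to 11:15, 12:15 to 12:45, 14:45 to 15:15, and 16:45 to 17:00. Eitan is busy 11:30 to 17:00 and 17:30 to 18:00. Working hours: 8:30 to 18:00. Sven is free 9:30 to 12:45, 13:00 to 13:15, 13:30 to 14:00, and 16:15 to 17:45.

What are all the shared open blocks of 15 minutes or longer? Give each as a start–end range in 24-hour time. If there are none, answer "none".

09:45–10:00, 10:45–11:15

Eitan free within 08:30–18:00: 08:30–11:30, 17:00–17:30.
Noor ∩ Eitan: 09:45–10:00, 10:45–11:15.
Noor ∩ Eitan ∩ Sven: 09:45–10:00, 10:45–11:15.
Windows ≥ 15 min: 09:45–10:00, 10:45–11:15.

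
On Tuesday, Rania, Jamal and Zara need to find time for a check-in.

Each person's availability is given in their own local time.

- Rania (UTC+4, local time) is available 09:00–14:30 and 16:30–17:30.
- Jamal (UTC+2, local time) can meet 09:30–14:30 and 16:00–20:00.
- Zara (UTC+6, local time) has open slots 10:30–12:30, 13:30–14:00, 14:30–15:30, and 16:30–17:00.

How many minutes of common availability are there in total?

90 minutes

Rania → UTC: 05:00–10:30, 12:30–13:30.
Jamal → UTC: 07:30–12:30, 14:00–18:00.
Zara → UTC: 04:30–06:30, 07:30–08:00, 08:30–09:30, 10:30–11:00.
Rania ∩ Jamal: 07:30–10:30.
Rania ∩ Jamal ∩ Zara: 07:30–08:00, 08:30–09:30.
Total common minutes: 30 + 60 = 90.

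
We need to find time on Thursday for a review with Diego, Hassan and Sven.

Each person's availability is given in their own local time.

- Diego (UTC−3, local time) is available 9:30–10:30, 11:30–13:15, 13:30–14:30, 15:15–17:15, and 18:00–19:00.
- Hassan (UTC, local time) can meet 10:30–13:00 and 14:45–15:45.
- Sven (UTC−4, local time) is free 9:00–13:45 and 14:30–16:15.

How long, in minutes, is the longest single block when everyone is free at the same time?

60 minutes

Diego → UTC: 12:30–13:30, 14:30–16:15, 16:30–17:30, 18:15–20:15, 21:00–22:00.
Hassan → UTC: 10:30–13:00, 14:45–15:45.
Sven → UTC: 13:00–17:45, 18:30–20:15.
Diego ∩ Hassan: 12:30–13:00, 14:45–15:45.
Diego ∩ Hassan ∩ Sven: 14:45–15:45.
Single common window of 60 minutes.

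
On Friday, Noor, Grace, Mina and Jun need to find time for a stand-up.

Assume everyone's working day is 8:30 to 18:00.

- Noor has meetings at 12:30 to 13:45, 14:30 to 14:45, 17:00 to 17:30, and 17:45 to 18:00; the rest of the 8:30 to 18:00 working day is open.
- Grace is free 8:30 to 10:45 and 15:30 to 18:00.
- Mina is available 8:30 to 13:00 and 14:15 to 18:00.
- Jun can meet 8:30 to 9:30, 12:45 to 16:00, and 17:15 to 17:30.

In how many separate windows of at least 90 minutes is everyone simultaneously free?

0

Noor free within 08:30–18:00: 08:30–12:30, 13:45–14:30, 14:45–17:00, 17:30–17:45.
Noor ∩ Grace: 08:30–10:45, 15:30–17:00, 17:30–17:45.
Noor ∩ Grace ∩ Mina: 08:30–10:45, 15:30–17:00, 17:30–17:45.
Noor ∩ Grace ∩ Mina ∩ Jun: 08:30–09:30, 15:30–16:00.
Windows ≥ 90 min: (none).
That's 0 windows.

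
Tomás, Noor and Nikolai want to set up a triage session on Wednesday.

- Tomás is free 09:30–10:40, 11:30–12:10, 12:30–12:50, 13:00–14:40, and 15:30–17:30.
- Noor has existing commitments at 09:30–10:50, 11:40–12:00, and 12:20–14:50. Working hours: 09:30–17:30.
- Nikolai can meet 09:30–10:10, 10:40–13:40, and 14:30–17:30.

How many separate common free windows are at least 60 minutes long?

Noor free within 09:30–17:30: 10:50–11:40, 12:00–12:20, 14:50–17:30.
Tomás ∩ Noor: 11:30–11:40, 12:00–12:10, 15:30–17:30.
Tomás ∩ Noor ∩ Nikolai: 11:30–11:40, 12:00–12:10, 15:30–17:30.
Windows ≥ 60 min: 15:30–17:30.
That's 1 window.

1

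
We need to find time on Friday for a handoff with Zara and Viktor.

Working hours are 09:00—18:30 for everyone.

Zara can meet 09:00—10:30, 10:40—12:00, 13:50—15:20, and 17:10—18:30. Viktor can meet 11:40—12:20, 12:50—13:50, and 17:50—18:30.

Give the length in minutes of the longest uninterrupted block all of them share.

40 minutes

Zara ∩ Viktor: 11:40–12:00, 17:50–18:30.
Common window lengths: 20, 40 min; longest is 40.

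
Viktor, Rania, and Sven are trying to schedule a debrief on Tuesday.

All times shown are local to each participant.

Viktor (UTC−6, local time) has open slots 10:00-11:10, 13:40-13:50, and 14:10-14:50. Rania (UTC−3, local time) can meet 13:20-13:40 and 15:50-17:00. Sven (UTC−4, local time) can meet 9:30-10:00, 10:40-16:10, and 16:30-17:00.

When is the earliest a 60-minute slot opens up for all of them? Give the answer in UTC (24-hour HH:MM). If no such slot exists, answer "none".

Viktor → UTC: 16:00–17:10, 19:40–19:50, 20:10–20:50.
Rania → UTC: 16:20–16:40, 18:50–20:00.
Sven → UTC: 13:30–14:00, 14:40–20:10, 20:30–21:00.
Viktor ∩ Rania: 16:20–16:40, 19:40–19:50.
Viktor ∩ Rania ∩ Sven: 16:20–16:40, 19:40–19:50.
Windows ≥ 60 min: (none).

none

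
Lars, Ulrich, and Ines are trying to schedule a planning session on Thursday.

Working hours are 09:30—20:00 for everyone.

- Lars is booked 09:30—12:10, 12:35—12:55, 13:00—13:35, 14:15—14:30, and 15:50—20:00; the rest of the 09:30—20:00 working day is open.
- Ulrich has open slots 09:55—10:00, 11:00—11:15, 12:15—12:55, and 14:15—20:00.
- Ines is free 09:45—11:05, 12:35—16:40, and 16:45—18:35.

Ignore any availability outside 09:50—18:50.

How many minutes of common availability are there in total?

80 minutes

Lars free within 09:30–20:00: 12:10–12:35, 12:55–13:00, 13:35–14:15, 14:30–15:50.
Lars ∩ Ulrich: 12:15–12:35, 14:30–15:50.
Lars ∩ Ulrich ∩ Ines: 14:30–15:50.
Restricted to 09:50–18:50: 14:30–15:50.
Total common minutes: 80.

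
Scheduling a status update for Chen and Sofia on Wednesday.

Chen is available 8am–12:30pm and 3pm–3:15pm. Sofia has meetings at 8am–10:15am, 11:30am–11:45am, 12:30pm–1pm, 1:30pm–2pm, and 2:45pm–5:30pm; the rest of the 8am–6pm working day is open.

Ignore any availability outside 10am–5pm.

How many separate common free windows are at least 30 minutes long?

Sofia free within 08:00–18:00: 10:15–11:30, 11:45–12:30, 13:00–13:30, 14:00–14:45, 17:30–18:00.
Chen ∩ Sofia: 10:15–11:30, 11:45–12:30.
Restricted to 10:00–17:00: 10:15–11:30, 11:45–12:30.
Windows ≥ 30 min: 10:15–11:30, 11:45–12:30.
That's 2 windows.

2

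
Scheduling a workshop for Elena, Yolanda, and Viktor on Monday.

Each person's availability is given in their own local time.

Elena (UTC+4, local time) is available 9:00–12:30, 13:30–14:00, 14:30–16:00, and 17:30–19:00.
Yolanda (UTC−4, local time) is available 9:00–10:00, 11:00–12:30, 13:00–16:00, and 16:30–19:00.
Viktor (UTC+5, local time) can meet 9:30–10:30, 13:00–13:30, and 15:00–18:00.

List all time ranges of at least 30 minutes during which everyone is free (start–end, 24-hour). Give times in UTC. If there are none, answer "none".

none

Elena → UTC: 05:00–08:30, 09:30–10:00, 10:30–12:00, 13:30–15:00.
Yolanda → UTC: 13:00–14:00, 15:00–16:30, 17:00–20:00, 20:30–23:00.
Viktor → UTC: 04:30–05:30, 08:00–08:30, 10:00–13:00.
Elena ∩ Yolanda: 13:30–14:00.
Elena ∩ Yolanda ∩ Viktor: (none).
Windows ≥ 30 min: (none).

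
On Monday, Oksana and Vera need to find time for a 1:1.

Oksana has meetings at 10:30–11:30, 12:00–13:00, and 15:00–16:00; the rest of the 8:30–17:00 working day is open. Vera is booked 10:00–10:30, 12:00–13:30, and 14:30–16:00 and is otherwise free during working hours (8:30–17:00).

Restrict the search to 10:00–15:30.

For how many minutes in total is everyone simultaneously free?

90 minutes

Oksana free within 08:30–17:00: 08:30–10:30, 11:30–12:00, 13:00–15:00, 16:00–17:00.
Vera free within 08:30–17:00: 08:30–10:00, 10:30–12:00, 13:30–14:30, 16:00–17:00.
Oksana ∩ Vera: 08:30–10:00, 11:30–12:00, 13:30–14:30, 16:00–17:00.
Restricted to 10:00–15:30: 11:30–12:00, 13:30–14:30.
Total common minutes: 30 + 60 = 90.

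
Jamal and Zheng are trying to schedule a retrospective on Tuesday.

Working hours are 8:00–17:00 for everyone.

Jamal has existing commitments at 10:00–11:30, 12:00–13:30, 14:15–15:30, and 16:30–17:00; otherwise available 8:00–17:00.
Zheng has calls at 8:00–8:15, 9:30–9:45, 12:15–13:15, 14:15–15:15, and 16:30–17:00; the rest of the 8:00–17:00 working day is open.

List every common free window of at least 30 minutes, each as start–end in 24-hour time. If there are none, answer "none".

08:15–09:30, 11:30–12:00, 13:30–14:15, 15:30–16:30

Jamal free within 08:00–17:00: 08:00–10:00, 11:30–12:00, 13:30–14:15, 15:30–16:30.
Zheng free within 08:00–17:00: 08:15–09:30, 09:45–12:15, 13:15–14:15, 15:15–16:30.
Jamal ∩ Zheng: 08:15–09:30, 09:45–10:00, 11:30–12:00, 13:30–14:15, 15:30–16:30.
Windows ≥ 30 min: 08:15–09:30, 11:30–12:00, 13:30–14:15, 15:30–16:30.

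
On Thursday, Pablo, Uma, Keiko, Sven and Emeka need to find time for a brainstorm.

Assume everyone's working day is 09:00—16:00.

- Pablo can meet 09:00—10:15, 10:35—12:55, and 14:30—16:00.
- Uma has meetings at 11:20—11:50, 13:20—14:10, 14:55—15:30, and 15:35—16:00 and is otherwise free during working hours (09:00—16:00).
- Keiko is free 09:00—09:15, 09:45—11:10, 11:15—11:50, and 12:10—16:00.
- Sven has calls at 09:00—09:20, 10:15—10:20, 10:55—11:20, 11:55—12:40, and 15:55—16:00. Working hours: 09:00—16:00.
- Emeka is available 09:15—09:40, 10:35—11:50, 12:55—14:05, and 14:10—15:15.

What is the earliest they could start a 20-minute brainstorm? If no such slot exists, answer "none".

10:35

Uma free within 09:00–16:00: 09:00–11:20, 11:50–13:20, 14:10–14:55, 15:30–15:35.
Sven free within 09:00–16:00: 09:20–10:15, 10:20–10:55, 11:20–11:55, 12:40–15:55.
Pablo ∩ Uma: 09:00–10:15, 10:35–11:20, 11:50–12:55, 14:30–14:55, 15:30–15:35.
Pablo ∩ Uma ∩ Keiko: 09:00–09:15, 09:45–10:15, 10:35–11:10, 11:15–11:20, 12:10–12:55, 14:30–14:55, 15:30–15:35.
Pablo ∩ Uma ∩ Keiko ∩ Sven: 09:45–10:15, 10:35–10:55, 12:40–12:55, 14:30–14:55, 15:30–15:35.
Pablo ∩ Uma ∩ Keiko ∩ Sven ∩ Emeka: 10:35–10:55, 14:30–14:55.
Windows ≥ 20 min: 10:35–10:55, 14:30–14:55.
Earliest such window starts at 10:35.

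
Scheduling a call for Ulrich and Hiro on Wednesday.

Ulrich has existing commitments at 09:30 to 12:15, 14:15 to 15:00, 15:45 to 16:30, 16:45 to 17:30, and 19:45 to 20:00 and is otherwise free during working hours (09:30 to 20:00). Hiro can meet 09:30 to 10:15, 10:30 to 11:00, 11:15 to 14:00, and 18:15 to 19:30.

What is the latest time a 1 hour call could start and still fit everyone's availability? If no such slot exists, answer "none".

Ulrich free within 09:30–20:00: 12:15–14:15, 15:00–15:45, 16:30–16:45, 17:30–19:45.
Ulrich ∩ Hiro: 12:15–14:00, 18:15–19:30.
Windows ≥ 60 min: 12:15–14:00, 18:15–19:30.
Latest start in the last window 18:15–19:30 is 19:30 − 60 min = 18:30.

18:30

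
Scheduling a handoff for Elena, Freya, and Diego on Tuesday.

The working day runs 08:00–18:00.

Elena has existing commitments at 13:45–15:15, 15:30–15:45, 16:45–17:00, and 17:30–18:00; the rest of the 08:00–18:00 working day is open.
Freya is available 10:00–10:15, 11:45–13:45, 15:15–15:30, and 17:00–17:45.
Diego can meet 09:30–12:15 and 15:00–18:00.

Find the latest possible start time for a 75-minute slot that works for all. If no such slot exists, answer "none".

Elena free within 08:00–18:00: 08:00–13:45, 15:15–15:30, 15:45–16:45, 17:00–17:30.
Elena ∩ Freya: 10:00–10:15, 11:45–13:45, 15:15–15:30, 17:00–17:30.
Elena ∩ Freya ∩ Diego: 10:00–10:15, 11:45–12:15, 15:15–15:30, 17:00–17:30.
Windows ≥ 75 min: (none).

none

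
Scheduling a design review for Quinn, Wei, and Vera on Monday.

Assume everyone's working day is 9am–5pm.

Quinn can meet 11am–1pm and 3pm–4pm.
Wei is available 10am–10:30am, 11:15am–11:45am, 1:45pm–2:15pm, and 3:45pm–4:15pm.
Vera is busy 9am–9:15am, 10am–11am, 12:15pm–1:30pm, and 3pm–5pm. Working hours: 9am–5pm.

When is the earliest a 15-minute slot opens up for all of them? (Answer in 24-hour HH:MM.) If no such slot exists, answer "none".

Vera free within 09:00–17:00: 09:15–10:00, 11:00–12:15, 13:30–15:00.
Quinn ∩ Wei: 11:15–11:45, 15:45–16:00.
Quinn ∩ Wei ∩ Vera: 11:15–11:45.
Windows ≥ 15 min: 11:15–11:45.
Earliest such window starts at 11:15.

11:15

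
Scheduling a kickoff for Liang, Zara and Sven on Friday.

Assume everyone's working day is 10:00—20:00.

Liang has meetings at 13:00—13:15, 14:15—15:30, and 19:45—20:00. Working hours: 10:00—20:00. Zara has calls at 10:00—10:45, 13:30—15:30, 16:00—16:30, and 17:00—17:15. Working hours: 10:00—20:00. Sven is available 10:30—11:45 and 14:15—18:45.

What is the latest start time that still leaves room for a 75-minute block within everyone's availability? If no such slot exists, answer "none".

17:30

Liang free within 10:00–20:00: 10:00–13:00, 13:15–14:15, 15:30–19:45.
Zara free within 10:00–20:00: 10:45–13:30, 15:30–16:00, 16:30–17:00, 17:15–20:00.
Liang ∩ Zara: 10:45–13:00, 13:15–13:30, 15:30–16:00, 16:30–17:00, 17:15–19:45.
Liang ∩ Zara ∩ Sven: 10:45–11:45, 15:30–16:00, 16:30–17:00, 17:15–18:45.
Windows ≥ 75 min: 17:15–18:45.
Latest start in the last window 17:15–18:45 is 18:45 − 75 min = 17:30.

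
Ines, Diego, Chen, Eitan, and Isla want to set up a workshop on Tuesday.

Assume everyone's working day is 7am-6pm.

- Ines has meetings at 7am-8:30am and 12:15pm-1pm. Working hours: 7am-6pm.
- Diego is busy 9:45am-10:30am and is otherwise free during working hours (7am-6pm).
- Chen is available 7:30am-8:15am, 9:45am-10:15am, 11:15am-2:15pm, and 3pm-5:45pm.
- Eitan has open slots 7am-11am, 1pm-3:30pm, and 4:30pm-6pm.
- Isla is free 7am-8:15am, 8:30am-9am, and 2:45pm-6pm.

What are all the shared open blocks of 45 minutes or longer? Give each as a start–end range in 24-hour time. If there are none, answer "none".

16:30–17:45

Ines free within 07:00–18:00: 08:30–12:15, 13:00–18:00.
Diego free within 07:00–18:00: 07:00–09:45, 10:30–18:00.
Ines ∩ Diego: 08:30–09:45, 10:30–12:15, 13:00–18:00.
Ines ∩ Diego ∩ Chen: 11:15–12:15, 13:00–14:15, 15:00–17:45.
Ines ∩ Diego ∩ Chen ∩ Eitan: 13:00–14:15, 15:00–15:30, 16:30–17:45.
Ines ∩ Diego ∩ Chen ∩ Eitan ∩ Isla: 15:00–15:30, 16:30–17:45.
Windows ≥ 45 min: 16:30–17:45.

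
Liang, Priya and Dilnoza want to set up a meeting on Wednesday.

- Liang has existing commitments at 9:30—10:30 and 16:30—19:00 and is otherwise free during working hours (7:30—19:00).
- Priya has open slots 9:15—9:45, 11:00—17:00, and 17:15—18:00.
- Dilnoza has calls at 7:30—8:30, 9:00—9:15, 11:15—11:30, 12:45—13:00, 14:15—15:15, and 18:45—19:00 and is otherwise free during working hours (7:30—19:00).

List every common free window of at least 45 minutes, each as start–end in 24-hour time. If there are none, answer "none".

11:30–12:45, 13:00–14:15, 15:15–16:30

Liang free within 07:30–19:00: 07:30–09:30, 10:30–16:30.
Dilnoza free within 07:30–19:00: 08:30–09:00, 09:15–11:15, 11:30–12:45, 13:00–14:15, 15:15–18:45.
Liang ∩ Priya: 09:15–09:30, 11:00–16:30.
Liang ∩ Priya ∩ Dilnoza: 09:15–09:30, 11:00–11:15, 11:30–12:45, 13:00–14:15, 15:15–16:30.
Windows ≥ 45 min: 11:30–12:45, 13:00–14:15, 15:15–16:30.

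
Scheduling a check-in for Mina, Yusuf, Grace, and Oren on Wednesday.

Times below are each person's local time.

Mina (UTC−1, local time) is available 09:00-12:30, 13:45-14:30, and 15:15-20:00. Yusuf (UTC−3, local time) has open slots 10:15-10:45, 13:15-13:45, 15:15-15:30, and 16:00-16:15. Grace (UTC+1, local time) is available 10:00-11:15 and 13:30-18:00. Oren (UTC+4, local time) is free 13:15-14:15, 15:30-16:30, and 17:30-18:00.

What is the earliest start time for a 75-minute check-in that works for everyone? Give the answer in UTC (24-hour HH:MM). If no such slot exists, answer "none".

Mina → UTC: 10:00–13:30, 14:45–15:30, 16:15–21:00.
Yusuf → UTC: 13:15–13:45, 16:15–16:45, 18:15–18:30, 19:00–19:15.
Grace → UTC: 09:00–10:15, 12:30–17:00.
Oren → UTC: 09:15–10:15, 11:30–12:30, 13:30–14:00.
Mina ∩ Yusuf: 13:15–13:30, 16:15–16:45, 18:15–18:30, 19:00–19:15.
Mina ∩ Yusuf ∩ Grace: 13:15–13:30, 16:15–16:45.
Mina ∩ Yusuf ∩ Grace ∩ Oren: (none).
Windows ≥ 75 min: (none).

none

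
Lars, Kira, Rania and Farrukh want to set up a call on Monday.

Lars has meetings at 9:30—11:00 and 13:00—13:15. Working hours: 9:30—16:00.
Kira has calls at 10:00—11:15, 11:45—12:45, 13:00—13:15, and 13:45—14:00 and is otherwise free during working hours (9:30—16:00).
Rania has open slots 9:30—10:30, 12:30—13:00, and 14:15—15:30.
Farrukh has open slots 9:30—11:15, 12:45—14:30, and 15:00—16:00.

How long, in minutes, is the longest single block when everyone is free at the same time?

Lars free within 09:30–16:00: 11:00–13:00, 13:15–16:00.
Kira free within 09:30–16:00: 09:30–10:00, 11:15–11:45, 12:45–13:00, 13:15–13:45, 14:00–16:00.
Lars ∩ Kira: 11:15–11:45, 12:45–13:00, 13:15–13:45, 14:00–16:00.
Lars ∩ Kira ∩ Rania: 12:45–13:00, 14:15–15:30.
Lars ∩ Kira ∩ Rania ∩ Farrukh: 12:45–13:00, 14:15–14:30, 15:00–15:30.
Common window lengths: 15, 15, 30 min; longest is 30.

30 minutes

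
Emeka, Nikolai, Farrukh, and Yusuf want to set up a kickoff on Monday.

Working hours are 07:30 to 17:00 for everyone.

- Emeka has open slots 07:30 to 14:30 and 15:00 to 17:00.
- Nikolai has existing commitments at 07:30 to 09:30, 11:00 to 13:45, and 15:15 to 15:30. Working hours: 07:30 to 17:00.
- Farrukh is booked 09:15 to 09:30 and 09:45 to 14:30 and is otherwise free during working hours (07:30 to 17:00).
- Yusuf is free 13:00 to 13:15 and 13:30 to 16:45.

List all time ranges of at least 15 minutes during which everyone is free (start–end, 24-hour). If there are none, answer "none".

15:00–15:15, 15:30–16:45

Nikolai free within 07:30–17:00: 09:30–11:00, 13:45–15:15, 15:30–17:00.
Farrukh free within 07:30–17:00: 07:30–09:15, 09:30–09:45, 14:30–17:00.
Emeka ∩ Nikolai: 09:30–11:00, 13:45–14:30, 15:00–15:15, 15:30–17:00.
Emeka ∩ Nikolai ∩ Farrukh: 09:30–09:45, 15:00–15:15, 15:30–17:00.
Emeka ∩ Nikolai ∩ Farrukh ∩ Yusuf: 15:00–15:15, 15:30–16:45.
Windows ≥ 15 min: 15:00–15:15, 15:30–16:45.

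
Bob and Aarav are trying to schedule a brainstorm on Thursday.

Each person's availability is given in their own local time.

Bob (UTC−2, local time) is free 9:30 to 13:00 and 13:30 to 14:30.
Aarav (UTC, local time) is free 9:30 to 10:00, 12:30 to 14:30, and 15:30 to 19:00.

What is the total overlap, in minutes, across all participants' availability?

Bob → UTC: 11:30–15:00, 15:30–16:30.
Aarav → UTC: 09:30–10:00, 12:30–14:30, 15:30–19:00.
Bob ∩ Aarav: 12:30–14:30, 15:30–16:30.
Total common minutes: 120 + 60 = 180.

180 minutes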